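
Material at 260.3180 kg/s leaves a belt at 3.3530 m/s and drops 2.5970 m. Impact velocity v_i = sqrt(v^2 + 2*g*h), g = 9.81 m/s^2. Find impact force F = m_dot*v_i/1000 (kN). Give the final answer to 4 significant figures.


v_i = sqrt(3.3530^2 + 2*9.81*2.5970) = 7.88643 m/s
F = 260.3180 * 7.88643 / 1000
F = 2.053 kN


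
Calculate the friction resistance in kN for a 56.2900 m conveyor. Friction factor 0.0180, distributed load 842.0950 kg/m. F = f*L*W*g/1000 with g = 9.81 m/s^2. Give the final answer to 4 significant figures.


F = 0.0180 * 56.2900 * 842.0950 * 9.81 / 1000
F = 8.370 kN


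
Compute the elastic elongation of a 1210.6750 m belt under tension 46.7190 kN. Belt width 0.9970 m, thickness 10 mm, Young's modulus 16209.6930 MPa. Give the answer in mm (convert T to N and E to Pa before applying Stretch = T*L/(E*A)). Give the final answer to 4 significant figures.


A = 0.9970 * 0.01 = 0.00997 m^2
Stretch = 46.7190*1000 * 1210.6750 / (16209.6930e6 * 0.00997) * 1000
Stretch = 350.0 mm


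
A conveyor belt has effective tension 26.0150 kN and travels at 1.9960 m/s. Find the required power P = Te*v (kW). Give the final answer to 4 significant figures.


P = Te * v = 26.0150 * 1.9960
P = 51.93 kW


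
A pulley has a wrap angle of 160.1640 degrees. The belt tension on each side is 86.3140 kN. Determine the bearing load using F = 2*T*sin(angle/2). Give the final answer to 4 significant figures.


F = 2 * 86.3140 * sin(160.1640/2 deg)
F = 170.0 kN


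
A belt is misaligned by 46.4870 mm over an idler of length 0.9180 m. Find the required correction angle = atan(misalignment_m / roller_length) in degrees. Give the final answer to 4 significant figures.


misalign_m = 46.4870 / 1000 = 0.046487 m
angle = atan(0.046487 / 0.9180)
angle = 2.899 deg


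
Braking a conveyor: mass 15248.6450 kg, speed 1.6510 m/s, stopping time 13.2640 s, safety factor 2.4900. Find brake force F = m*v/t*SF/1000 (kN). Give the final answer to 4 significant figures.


F = 15248.6450 * 1.6510 / 13.2640 * 2.4900 / 1000
F = 4.726 kN


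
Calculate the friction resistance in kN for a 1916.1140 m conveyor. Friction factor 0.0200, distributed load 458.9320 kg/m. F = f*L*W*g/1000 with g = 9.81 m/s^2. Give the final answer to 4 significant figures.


F = 0.0200 * 1916.1140 * 458.9320 * 9.81 / 1000
F = 172.5 kN


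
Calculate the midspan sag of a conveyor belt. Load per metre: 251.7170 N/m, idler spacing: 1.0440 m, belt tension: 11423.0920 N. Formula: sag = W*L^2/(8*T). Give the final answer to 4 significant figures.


sag = 251.7170 * 1.0440^2 / (8 * 11423.0920)
sag = 0.003002 m


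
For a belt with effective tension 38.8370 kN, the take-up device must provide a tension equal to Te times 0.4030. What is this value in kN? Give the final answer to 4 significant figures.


T_tu = 38.8370 * 0.4030
T_tu = 15.65 kN


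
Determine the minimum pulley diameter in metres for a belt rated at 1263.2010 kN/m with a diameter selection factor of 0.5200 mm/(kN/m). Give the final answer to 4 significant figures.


D = 1263.2010 * 0.5200 / 1000
D = 0.6569 m


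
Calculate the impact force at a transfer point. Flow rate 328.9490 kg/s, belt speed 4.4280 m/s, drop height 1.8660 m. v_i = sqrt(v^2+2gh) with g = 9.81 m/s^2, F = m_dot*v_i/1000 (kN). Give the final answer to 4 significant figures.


v_i = sqrt(4.4280^2 + 2*9.81*1.8660) = 7.49787 m/s
F = 328.9490 * 7.49787 / 1000
F = 2.466 kN


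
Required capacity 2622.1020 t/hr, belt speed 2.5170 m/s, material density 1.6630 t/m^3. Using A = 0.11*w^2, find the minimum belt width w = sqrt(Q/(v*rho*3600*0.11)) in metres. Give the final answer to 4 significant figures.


A_req = 2622.1020 / (2.5170 * 1.6630 * 3600) = 0.174009 m^2
w = sqrt(0.174009 / 0.11)
w = 1.258 m


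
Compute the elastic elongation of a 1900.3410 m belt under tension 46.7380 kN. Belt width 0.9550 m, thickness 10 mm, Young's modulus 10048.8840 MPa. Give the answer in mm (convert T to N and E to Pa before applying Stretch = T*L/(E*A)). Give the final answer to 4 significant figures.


A = 0.9550 * 0.01 = 0.00955 m^2
Stretch = 46.7380*1000 * 1900.3410 / (10048.8840e6 * 0.00955) * 1000
Stretch = 925.5 mm


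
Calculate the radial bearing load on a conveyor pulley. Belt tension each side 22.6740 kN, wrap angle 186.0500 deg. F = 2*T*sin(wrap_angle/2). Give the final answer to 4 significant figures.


F = 2 * 22.6740 * sin(186.0500/2 deg)
F = 45.28 kN


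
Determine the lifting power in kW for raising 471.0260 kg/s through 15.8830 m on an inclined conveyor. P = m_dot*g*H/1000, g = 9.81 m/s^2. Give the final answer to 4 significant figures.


P = 471.0260 * 9.81 * 15.8830 / 1000
P = 73.39 kW


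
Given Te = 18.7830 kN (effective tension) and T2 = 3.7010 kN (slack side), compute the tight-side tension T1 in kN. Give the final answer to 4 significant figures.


T1 = Te + T2 = 18.7830 + 3.7010
T1 = 22.48 kN


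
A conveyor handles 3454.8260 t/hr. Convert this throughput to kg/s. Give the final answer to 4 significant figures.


m_dot = 3454.8260 * 1000 / 3600
m_dot = 959.7 kg/s


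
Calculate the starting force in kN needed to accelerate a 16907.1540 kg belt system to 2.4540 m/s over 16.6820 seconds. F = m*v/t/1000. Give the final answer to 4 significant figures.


F = 16907.1540 * 2.4540 / 16.6820 / 1000
F = 2.487 kN


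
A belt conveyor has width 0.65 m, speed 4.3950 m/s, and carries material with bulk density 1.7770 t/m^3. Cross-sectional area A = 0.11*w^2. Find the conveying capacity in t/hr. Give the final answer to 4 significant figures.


A = 0.11 * 0.65^2 = 0.046475 m^2
C = 0.046475 * 4.3950 * 1.7770 * 3600
C = 1307 t/hr


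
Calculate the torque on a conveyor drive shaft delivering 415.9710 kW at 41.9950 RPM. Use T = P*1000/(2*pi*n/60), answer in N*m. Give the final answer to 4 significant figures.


omega = 2*pi*41.9950/60 = 4.39771 rad/s
T = 415.9710*1000 / 4.39771
T = 94590 N*m


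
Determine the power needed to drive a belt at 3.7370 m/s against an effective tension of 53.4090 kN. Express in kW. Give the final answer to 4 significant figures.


P = Te * v = 53.4090 * 3.7370
P = 199.6 kW


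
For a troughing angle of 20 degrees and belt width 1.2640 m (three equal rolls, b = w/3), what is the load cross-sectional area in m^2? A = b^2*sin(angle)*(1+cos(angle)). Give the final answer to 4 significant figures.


b = 1.2640/3 = 0.421333 m
A = 0.421333^2 * sin(20 deg) * (1 + cos(20 deg))
A = 0.1178 m^2


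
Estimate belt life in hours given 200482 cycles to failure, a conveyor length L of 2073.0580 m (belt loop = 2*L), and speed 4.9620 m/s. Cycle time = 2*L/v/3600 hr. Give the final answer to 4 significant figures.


cycle_time = 2 * 2073.0580 / 4.9620 / 3600 = 0.232104 hr
life = 200482 * 0.232104 = 46530 hours


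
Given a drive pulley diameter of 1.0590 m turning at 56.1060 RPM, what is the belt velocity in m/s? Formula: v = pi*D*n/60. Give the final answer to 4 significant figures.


v = pi * 1.0590 * 56.1060 / 60
v = 3.111 m/s


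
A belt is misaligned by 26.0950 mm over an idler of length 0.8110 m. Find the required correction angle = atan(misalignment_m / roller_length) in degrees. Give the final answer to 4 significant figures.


misalign_m = 26.0950 / 1000 = 0.026095 m
angle = atan(0.026095 / 0.8110)
angle = 1.843 deg


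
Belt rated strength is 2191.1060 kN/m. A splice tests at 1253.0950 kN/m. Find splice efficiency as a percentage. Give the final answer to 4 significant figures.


Eff = 1253.0950 / 2191.1060 * 100
Eff = 57.19 %


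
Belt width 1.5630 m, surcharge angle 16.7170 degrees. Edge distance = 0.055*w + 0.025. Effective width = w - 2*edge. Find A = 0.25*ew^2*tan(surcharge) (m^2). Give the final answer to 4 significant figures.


edge = 0.055*1.5630 + 0.025 = 0.110965 m
ew = 1.5630 - 2*0.110965 = 1.34107 m
A = 0.25 * 1.34107^2 * tan(16.7170 deg)
A = 0.1350 m^2


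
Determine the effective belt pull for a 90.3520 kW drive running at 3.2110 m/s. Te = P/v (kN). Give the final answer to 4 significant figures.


Te = P / v = 90.3520 / 3.2110
Te = 28.14 kN


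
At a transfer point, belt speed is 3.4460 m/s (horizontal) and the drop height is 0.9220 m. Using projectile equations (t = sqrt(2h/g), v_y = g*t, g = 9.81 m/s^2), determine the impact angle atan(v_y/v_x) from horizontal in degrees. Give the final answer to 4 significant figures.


t = sqrt(2*0.9220/9.81) = 0.433557 s
v_y = 9.81 * 0.433557 = 4.25319 m/s
angle = atan(4.25319 / 3.4460) = 50.99 deg


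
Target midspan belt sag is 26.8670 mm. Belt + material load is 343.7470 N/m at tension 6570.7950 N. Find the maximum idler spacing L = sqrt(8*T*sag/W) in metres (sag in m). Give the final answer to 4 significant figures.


sag = 26.8670/1000 = 0.026867 m
L = sqrt(8 * 6570.7950 * 0.026867 / 343.7470)
L = 2.027 m


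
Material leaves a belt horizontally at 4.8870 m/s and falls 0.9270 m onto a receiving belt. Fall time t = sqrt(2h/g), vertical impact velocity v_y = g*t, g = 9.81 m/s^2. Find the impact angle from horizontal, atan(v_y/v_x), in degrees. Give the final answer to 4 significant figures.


t = sqrt(2*0.9270/9.81) = 0.434731 s
v_y = 9.81 * 0.434731 = 4.26471 m/s
angle = atan(4.26471 / 4.8870) = 41.11 deg


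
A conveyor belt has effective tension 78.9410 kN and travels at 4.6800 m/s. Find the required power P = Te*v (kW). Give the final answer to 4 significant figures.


P = Te * v = 78.9410 * 4.6800
P = 369.4 kW


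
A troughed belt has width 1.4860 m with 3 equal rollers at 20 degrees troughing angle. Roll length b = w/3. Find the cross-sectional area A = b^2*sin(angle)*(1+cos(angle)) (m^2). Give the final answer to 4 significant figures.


b = 1.4860/3 = 0.495333 m
A = 0.495333^2 * sin(20 deg) * (1 + cos(20 deg))
A = 0.1628 m^2


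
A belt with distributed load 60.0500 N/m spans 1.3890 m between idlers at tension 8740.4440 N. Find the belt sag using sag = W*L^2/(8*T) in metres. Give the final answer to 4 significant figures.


sag = 60.0500 * 1.3890^2 / (8 * 8740.4440)
sag = 0.001657 m


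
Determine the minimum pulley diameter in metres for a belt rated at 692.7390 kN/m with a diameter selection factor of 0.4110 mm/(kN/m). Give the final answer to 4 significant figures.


D = 692.7390 * 0.4110 / 1000
D = 0.2847 m


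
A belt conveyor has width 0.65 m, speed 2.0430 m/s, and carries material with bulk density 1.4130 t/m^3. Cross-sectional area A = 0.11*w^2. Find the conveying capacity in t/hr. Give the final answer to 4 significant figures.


A = 0.11 * 0.65^2 = 0.046475 m^2
C = 0.046475 * 2.0430 * 1.4130 * 3600
C = 483.0 t/hr


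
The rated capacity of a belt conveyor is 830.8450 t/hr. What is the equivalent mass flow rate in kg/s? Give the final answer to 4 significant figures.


m_dot = 830.8450 * 1000 / 3600
m_dot = 230.8 kg/s


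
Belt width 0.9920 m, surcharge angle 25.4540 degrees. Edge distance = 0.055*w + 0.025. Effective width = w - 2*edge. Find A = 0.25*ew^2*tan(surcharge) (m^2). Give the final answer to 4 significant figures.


edge = 0.055*0.9920 + 0.025 = 0.07956 m
ew = 0.9920 - 2*0.07956 = 0.83288 m
A = 0.25 * 0.83288^2 * tan(25.4540 deg)
A = 0.08255 m^2


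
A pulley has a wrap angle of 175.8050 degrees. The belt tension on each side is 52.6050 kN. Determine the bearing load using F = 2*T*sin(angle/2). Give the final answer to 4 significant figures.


F = 2 * 52.6050 * sin(175.8050/2 deg)
F = 105.1 kN


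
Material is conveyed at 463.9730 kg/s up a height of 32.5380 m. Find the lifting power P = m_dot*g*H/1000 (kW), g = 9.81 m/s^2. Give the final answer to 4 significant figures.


P = 463.9730 * 9.81 * 32.5380 / 1000
P = 148.1 kW


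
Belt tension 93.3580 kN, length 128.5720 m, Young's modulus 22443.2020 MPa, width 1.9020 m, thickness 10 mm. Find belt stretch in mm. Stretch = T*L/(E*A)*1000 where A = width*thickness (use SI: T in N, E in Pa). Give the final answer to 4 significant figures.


A = 1.9020 * 0.01 = 0.01902 m^2
Stretch = 93.3580*1000 * 128.5720 / (22443.2020e6 * 0.01902) * 1000
Stretch = 28.12 mm


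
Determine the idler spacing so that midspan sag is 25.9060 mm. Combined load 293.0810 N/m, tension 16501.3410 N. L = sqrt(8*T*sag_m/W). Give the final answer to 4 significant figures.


sag = 25.9060/1000 = 0.025906 m
L = sqrt(8 * 16501.3410 * 0.025906 / 293.0810)
L = 3.416 m


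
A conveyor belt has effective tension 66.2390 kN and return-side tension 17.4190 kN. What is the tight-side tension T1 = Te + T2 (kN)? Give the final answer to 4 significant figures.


T1 = Te + T2 = 66.2390 + 17.4190
T1 = 83.66 kN


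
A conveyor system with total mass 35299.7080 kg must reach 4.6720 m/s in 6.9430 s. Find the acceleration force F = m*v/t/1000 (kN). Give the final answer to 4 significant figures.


F = 35299.7080 * 4.6720 / 6.9430 / 1000
F = 23.75 kN


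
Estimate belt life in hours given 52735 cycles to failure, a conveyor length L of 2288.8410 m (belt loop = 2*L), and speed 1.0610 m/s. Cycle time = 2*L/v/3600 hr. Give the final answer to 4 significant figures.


cycle_time = 2 * 2288.8410 / 1.0610 / 3600 = 1.19847 hr
life = 52735 * 1.19847 = 63200 hours


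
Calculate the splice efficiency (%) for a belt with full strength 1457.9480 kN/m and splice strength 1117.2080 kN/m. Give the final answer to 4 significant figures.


Eff = 1117.2080 / 1457.9480 * 100
Eff = 76.63 %


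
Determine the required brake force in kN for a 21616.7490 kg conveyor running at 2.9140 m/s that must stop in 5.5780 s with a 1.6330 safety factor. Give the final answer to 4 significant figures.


F = 21616.7490 * 2.9140 / 5.5780 * 1.6330 / 1000
F = 18.44 kN


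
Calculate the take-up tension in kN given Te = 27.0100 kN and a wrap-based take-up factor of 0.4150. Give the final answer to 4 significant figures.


T_tu = 27.0100 * 0.4150
T_tu = 11.21 kN


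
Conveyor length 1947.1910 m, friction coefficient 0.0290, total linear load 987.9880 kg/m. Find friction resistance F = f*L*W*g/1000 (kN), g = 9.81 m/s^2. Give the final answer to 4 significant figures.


F = 0.0290 * 1947.1910 * 987.9880 * 9.81 / 1000
F = 547.3 kN


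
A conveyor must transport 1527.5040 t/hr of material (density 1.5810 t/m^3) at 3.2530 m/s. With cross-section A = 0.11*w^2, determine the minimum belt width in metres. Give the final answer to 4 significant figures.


A_req = 1527.5040 / (3.2530 * 1.5810 * 3600) = 0.0825019 m^2
w = sqrt(0.0825019 / 0.11)
w = 0.8660 m


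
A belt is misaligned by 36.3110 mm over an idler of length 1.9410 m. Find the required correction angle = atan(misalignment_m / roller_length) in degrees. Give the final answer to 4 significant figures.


misalign_m = 36.3110 / 1000 = 0.036311 m
angle = atan(0.036311 / 1.9410)
angle = 1.072 deg


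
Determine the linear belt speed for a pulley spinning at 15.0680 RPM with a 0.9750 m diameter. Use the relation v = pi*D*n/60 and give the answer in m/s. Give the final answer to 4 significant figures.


v = pi * 0.9750 * 15.0680 / 60
v = 0.7692 m/s


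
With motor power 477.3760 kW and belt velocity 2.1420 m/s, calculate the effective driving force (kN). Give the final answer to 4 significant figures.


Te = P / v = 477.3760 / 2.1420
Te = 222.9 kN


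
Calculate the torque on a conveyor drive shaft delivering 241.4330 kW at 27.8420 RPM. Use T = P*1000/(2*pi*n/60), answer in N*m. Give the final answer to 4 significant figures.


omega = 2*pi*27.8420/60 = 2.91561 rad/s
T = 241.4330*1000 / 2.91561
T = 82810 N*m


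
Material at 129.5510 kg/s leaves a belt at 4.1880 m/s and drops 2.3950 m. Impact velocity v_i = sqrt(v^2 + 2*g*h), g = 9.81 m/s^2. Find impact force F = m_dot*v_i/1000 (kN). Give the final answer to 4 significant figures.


v_i = sqrt(4.1880^2 + 2*9.81*2.3950) = 8.03301 m/s
F = 129.5510 * 8.03301 / 1000
F = 1.041 kN


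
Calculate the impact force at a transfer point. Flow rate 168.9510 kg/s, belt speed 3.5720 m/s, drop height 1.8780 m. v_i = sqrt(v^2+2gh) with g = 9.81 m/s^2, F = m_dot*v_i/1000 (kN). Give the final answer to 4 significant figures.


v_i = sqrt(3.5720^2 + 2*9.81*1.8780) = 7.04312 m/s
F = 168.9510 * 7.04312 / 1000
F = 1.190 kN


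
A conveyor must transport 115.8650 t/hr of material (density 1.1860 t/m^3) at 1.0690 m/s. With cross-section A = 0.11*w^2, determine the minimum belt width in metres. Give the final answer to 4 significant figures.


A_req = 115.8650 / (1.0690 * 1.1860 * 3600) = 0.0253856 m^2
w = sqrt(0.0253856 / 0.11)
w = 0.4804 m


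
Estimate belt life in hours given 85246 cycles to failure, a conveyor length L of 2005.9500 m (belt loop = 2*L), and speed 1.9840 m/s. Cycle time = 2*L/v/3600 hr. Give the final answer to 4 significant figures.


cycle_time = 2 * 2005.9500 / 1.9840 / 3600 = 0.561702 hr
life = 85246 * 0.561702 = 47880 hours


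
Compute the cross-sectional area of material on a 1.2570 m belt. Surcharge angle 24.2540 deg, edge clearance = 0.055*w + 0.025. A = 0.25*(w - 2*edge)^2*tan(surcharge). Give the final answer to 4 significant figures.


edge = 0.055*1.2570 + 0.025 = 0.094135 m
ew = 1.2570 - 2*0.094135 = 1.06873 m
A = 0.25 * 1.06873^2 * tan(24.2540 deg)
A = 0.1287 m^2


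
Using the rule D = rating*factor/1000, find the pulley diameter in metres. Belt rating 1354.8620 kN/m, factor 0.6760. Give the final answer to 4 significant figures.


D = 1354.8620 * 0.6760 / 1000
D = 0.9159 m


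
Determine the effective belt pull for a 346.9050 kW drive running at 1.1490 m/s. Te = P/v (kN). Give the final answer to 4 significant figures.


Te = P / v = 346.9050 / 1.1490
Te = 301.9 kN


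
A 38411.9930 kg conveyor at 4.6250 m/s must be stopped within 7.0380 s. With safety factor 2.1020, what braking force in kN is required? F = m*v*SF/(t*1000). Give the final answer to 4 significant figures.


F = 38411.9930 * 4.6250 / 7.0380 * 2.1020 / 1000
F = 53.06 kN


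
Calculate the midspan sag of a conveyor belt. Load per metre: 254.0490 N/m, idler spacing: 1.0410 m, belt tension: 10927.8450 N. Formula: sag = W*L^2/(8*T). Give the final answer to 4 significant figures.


sag = 254.0490 * 1.0410^2 / (8 * 10927.8450)
sag = 0.003149 m


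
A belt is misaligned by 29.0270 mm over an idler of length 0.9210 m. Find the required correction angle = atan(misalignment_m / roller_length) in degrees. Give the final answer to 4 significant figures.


misalign_m = 29.0270 / 1000 = 0.029027 m
angle = atan(0.029027 / 0.9210)
angle = 1.805 deg


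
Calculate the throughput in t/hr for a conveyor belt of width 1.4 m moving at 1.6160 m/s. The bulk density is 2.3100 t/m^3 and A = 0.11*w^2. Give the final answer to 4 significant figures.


A = 0.11 * 1.4^2 = 0.2156 m^2
C = 0.2156 * 1.6160 * 2.3100 * 3600
C = 2897 t/hr


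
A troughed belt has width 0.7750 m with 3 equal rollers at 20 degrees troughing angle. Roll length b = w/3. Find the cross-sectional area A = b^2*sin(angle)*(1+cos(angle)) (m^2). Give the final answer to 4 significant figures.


b = 0.7750/3 = 0.258333 m
A = 0.258333^2 * sin(20 deg) * (1 + cos(20 deg))
A = 0.04427 m^2


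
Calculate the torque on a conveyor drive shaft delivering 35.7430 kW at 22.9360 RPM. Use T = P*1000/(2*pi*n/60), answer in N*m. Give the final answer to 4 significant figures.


omega = 2*pi*22.9360/60 = 2.40185 rad/s
T = 35.7430*1000 / 2.40185
T = 14880 N*m


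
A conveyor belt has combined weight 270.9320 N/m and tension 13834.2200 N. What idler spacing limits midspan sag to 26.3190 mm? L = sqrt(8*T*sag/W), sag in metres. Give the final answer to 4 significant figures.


sag = 26.3190/1000 = 0.026319 m
L = sqrt(8 * 13834.2200 * 0.026319 / 270.9320)
L = 3.279 m


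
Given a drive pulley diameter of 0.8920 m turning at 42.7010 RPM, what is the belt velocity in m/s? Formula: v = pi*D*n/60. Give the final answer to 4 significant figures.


v = pi * 0.8920 * 42.7010 / 60
v = 1.994 m/s


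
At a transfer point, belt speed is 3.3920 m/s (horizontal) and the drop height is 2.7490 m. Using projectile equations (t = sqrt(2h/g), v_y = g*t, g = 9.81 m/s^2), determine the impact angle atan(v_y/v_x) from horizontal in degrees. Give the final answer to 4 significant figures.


t = sqrt(2*2.7490/9.81) = 0.748631 s
v_y = 9.81 * 0.748631 = 7.34407 m/s
angle = atan(7.34407 / 3.3920) = 65.21 deg


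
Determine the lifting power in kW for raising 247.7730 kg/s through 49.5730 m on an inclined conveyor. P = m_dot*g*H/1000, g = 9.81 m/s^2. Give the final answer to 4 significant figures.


P = 247.7730 * 9.81 * 49.5730 / 1000
P = 120.5 kW


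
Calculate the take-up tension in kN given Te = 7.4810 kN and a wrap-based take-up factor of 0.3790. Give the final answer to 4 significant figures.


T_tu = 7.4810 * 0.3790
T_tu = 2.835 kN


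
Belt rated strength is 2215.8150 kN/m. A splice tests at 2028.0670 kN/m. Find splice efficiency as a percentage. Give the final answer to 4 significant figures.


Eff = 2028.0670 / 2215.8150 * 100
Eff = 91.53 %


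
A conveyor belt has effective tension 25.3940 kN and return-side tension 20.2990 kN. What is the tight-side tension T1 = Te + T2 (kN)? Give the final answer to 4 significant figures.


T1 = Te + T2 = 25.3940 + 20.2990
T1 = 45.69 kN


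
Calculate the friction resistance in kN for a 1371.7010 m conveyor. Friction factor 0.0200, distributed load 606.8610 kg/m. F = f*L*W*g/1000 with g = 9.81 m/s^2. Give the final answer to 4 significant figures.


F = 0.0200 * 1371.7010 * 606.8610 * 9.81 / 1000
F = 163.3 kN


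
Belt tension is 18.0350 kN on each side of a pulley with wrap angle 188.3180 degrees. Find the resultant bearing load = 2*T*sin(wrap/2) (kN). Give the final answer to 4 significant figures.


F = 2 * 18.0350 * sin(188.3180/2 deg)
F = 35.98 kN


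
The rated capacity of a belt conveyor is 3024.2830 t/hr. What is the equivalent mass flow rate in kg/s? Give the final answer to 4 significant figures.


m_dot = 3024.2830 * 1000 / 3600
m_dot = 840.1 kg/s


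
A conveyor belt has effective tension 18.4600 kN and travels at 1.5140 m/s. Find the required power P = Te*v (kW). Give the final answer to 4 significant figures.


P = Te * v = 18.4600 * 1.5140
P = 27.95 kW


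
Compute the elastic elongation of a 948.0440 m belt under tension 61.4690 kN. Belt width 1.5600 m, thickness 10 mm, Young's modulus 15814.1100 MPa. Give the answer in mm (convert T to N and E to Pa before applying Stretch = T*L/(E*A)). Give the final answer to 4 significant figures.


A = 1.5600 * 0.01 = 0.01560 m^2
Stretch = 61.4690*1000 * 948.0440 / (15814.1100e6 * 0.01560) * 1000
Stretch = 236.2 mm


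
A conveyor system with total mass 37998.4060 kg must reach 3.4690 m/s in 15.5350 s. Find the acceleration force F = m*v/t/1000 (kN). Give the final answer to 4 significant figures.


F = 37998.4060 * 3.4690 / 15.5350 / 1000
F = 8.485 kN


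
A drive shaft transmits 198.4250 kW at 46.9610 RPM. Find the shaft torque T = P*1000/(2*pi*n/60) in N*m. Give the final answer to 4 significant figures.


omega = 2*pi*46.9610/60 = 4.91774 rad/s
T = 198.4250*1000 / 4.91774
T = 40350 N*m


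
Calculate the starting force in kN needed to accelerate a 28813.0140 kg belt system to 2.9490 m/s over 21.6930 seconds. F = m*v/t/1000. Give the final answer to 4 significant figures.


F = 28813.0140 * 2.9490 / 21.6930 / 1000
F = 3.917 kN


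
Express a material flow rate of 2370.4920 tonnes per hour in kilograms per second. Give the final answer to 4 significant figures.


m_dot = 2370.4920 * 1000 / 3600
m_dot = 658.5 kg/s


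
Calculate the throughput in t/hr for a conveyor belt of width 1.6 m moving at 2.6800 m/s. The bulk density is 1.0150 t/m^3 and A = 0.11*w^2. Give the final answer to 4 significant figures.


A = 0.11 * 1.6^2 = 0.2816 m^2
C = 0.2816 * 2.6800 * 1.0150 * 3600
C = 2758 t/hr


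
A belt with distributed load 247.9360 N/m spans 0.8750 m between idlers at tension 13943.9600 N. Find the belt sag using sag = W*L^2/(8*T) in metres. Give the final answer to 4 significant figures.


sag = 247.9360 * 0.8750^2 / (8 * 13943.9600)
sag = 0.001702 m


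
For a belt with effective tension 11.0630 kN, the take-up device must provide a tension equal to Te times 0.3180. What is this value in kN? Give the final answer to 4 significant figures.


T_tu = 11.0630 * 0.3180
T_tu = 3.518 kN


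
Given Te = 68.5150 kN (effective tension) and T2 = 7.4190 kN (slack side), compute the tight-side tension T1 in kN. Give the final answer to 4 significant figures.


T1 = Te + T2 = 68.5150 + 7.4190
T1 = 75.93 kN


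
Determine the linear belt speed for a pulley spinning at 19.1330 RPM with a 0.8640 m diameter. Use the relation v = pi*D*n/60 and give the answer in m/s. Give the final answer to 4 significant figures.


v = pi * 0.8640 * 19.1330 / 60
v = 0.8656 m/s


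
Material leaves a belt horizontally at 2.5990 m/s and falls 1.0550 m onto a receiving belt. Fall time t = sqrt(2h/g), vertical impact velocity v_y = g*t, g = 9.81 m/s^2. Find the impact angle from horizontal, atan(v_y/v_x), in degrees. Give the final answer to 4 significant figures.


t = sqrt(2*1.0550/9.81) = 0.463774 s
v_y = 9.81 * 0.463774 = 4.54962 m/s
angle = atan(4.54962 / 2.5990) = 60.26 deg


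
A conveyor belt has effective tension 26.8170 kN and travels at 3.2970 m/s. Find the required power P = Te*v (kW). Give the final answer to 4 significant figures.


P = Te * v = 26.8170 * 3.2970
P = 88.42 kW


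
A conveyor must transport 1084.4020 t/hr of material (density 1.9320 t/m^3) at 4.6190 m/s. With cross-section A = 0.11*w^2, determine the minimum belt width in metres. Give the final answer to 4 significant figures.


A_req = 1084.4020 / (4.6190 * 1.9320 * 3600) = 0.0337546 m^2
w = sqrt(0.0337546 / 0.11)
w = 0.5539 m


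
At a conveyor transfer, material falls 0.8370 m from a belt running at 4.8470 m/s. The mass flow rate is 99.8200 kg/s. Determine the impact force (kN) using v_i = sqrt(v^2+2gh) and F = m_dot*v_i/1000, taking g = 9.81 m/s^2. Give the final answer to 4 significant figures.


v_i = sqrt(4.8470^2 + 2*9.81*0.8370) = 6.31786 m/s
F = 99.8200 * 6.31786 / 1000
F = 0.6306 kN


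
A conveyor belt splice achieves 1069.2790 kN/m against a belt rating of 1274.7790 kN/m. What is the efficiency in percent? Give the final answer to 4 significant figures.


Eff = 1069.2790 / 1274.7790 * 100
Eff = 83.88 %


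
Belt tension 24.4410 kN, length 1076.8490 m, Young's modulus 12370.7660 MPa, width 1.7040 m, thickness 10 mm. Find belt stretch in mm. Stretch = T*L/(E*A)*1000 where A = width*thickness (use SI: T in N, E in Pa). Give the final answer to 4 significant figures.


A = 1.7040 * 0.01 = 0.01704 m^2
Stretch = 24.4410*1000 * 1076.8490 / (12370.7660e6 * 0.01704) * 1000
Stretch = 124.9 mm


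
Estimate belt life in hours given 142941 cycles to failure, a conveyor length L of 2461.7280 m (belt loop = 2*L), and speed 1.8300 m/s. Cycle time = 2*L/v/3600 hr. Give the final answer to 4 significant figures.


cycle_time = 2 * 2461.7280 / 1.8300 / 3600 = 0.747337 hr
life = 142941 * 0.747337 = 106800 hours


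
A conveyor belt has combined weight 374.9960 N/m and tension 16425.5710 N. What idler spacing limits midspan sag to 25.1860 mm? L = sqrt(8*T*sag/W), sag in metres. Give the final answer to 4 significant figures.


sag = 25.1860/1000 = 0.025186 m
L = sqrt(8 * 16425.5710 * 0.025186 / 374.9960)
L = 2.971 m


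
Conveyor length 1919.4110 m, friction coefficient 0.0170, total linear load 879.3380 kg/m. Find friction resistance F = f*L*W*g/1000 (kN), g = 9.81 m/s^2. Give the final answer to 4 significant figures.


F = 0.0170 * 1919.4110 * 879.3380 * 9.81 / 1000
F = 281.5 kN


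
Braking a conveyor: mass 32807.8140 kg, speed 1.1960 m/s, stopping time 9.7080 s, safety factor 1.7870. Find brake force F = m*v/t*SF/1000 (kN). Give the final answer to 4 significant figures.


F = 32807.8140 * 1.1960 / 9.7080 * 1.7870 / 1000
F = 7.223 kN


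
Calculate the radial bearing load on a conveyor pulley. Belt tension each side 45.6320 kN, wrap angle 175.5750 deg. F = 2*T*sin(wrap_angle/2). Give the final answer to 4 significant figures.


F = 2 * 45.6320 * sin(175.5750/2 deg)
F = 91.20 kN


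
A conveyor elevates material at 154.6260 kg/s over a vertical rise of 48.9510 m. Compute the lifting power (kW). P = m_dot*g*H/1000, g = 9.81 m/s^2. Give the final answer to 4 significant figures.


P = 154.6260 * 9.81 * 48.9510 / 1000
P = 74.25 kW


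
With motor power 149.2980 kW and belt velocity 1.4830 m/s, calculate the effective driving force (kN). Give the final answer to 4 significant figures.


Te = P / v = 149.2980 / 1.4830
Te = 100.7 kN


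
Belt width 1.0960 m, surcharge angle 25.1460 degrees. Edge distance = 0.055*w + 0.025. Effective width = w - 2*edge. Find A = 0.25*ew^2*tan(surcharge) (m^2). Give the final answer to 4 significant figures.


edge = 0.055*1.0960 + 0.025 = 0.08528 m
ew = 1.0960 - 2*0.08528 = 0.92544 m
A = 0.25 * 0.92544^2 * tan(25.1460 deg)
A = 0.1005 m^2


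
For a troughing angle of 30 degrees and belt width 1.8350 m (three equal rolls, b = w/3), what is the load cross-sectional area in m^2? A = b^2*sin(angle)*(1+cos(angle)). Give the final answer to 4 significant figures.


b = 1.8350/3 = 0.611667 m
A = 0.611667^2 * sin(30 deg) * (1 + cos(30 deg))
A = 0.3491 m^2


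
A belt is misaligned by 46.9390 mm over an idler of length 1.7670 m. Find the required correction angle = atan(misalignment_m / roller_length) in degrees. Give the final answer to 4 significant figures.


misalign_m = 46.9390 / 1000 = 0.046939 m
angle = atan(0.046939 / 1.7670)
angle = 1.522 deg


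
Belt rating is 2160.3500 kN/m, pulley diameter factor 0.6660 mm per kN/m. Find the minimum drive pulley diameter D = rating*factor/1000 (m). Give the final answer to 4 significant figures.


D = 2160.3500 * 0.6660 / 1000
D = 1.439 m


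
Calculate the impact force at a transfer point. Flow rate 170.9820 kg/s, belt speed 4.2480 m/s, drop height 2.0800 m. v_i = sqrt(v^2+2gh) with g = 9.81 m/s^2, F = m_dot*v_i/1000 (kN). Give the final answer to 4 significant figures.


v_i = sqrt(4.2480^2 + 2*9.81*2.0800) = 7.67171 m/s
F = 170.9820 * 7.67171 / 1000
F = 1.312 kN


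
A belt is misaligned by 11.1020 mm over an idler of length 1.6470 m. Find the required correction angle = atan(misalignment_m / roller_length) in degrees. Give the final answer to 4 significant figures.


misalign_m = 11.1020 / 1000 = 0.011102 m
angle = atan(0.011102 / 1.6470)
angle = 0.3862 deg


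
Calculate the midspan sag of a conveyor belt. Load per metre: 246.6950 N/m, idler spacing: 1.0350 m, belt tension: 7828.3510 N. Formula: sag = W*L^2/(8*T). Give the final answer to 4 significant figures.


sag = 246.6950 * 1.0350^2 / (8 * 7828.3510)
sag = 0.004220 m


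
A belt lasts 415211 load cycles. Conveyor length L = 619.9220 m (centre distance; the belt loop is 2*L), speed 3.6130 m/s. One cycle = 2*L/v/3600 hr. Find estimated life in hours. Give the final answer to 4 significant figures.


cycle_time = 2 * 619.9220 / 3.6130 / 3600 = 0.0953228 hr
life = 415211 * 0.0953228 = 39580 hours


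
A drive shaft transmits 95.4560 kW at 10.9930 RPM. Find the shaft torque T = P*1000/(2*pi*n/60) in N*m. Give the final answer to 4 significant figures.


omega = 2*pi*10.9930/60 = 1.15118 rad/s
T = 95.4560*1000 / 1.15118
T = 82920 N*m


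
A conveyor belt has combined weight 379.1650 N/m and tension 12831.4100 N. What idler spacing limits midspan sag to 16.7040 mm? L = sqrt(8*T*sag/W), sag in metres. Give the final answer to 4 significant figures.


sag = 16.7040/1000 = 0.016704 m
L = sqrt(8 * 12831.4100 * 0.016704 / 379.1650)
L = 2.127 m


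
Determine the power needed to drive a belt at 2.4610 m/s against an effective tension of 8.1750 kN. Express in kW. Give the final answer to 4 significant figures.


P = Te * v = 8.1750 * 2.4610
P = 20.12 kW


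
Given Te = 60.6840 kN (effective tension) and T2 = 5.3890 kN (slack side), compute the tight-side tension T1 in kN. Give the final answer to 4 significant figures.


T1 = Te + T2 = 60.6840 + 5.3890
T1 = 66.07 kN


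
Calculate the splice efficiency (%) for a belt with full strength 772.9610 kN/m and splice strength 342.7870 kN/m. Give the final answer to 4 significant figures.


Eff = 342.7870 / 772.9610 * 100
Eff = 44.35 %


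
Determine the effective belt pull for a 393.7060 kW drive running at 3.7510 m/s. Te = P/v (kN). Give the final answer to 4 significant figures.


Te = P / v = 393.7060 / 3.7510
Te = 105.0 kN


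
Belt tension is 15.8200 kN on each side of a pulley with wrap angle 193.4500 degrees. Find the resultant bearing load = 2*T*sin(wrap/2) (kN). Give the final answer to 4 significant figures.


F = 2 * 15.8200 * sin(193.4500/2 deg)
F = 31.42 kN


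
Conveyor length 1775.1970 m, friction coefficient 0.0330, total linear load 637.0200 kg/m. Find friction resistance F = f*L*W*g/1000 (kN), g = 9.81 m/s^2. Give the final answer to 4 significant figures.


F = 0.0330 * 1775.1970 * 637.0200 * 9.81 / 1000
F = 366.1 kN


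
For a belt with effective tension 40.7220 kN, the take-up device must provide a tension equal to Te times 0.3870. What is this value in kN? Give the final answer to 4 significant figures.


T_tu = 40.7220 * 0.3870
T_tu = 15.76 kN


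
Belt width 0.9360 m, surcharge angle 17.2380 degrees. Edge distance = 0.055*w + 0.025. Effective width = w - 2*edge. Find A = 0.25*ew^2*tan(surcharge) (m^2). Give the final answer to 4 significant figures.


edge = 0.055*0.9360 + 0.025 = 0.07648 m
ew = 0.9360 - 2*0.07648 = 0.78304 m
A = 0.25 * 0.78304^2 * tan(17.2380 deg)
A = 0.04756 m^2


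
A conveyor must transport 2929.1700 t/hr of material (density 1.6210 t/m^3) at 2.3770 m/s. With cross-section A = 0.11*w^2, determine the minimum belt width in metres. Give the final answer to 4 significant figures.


A_req = 2929.1700 / (2.3770 * 1.6210 * 3600) = 0.211169 m^2
w = sqrt(0.211169 / 0.11)
w = 1.386 m


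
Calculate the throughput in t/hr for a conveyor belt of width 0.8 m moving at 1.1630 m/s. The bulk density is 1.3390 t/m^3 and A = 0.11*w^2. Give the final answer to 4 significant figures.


A = 0.11 * 0.8^2 = 0.0704 m^2
C = 0.0704 * 1.1630 * 1.3390 * 3600
C = 394.7 t/hr


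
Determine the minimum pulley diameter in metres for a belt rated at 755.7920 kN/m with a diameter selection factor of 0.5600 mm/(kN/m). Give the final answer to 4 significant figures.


D = 755.7920 * 0.5600 / 1000
D = 0.4232 m


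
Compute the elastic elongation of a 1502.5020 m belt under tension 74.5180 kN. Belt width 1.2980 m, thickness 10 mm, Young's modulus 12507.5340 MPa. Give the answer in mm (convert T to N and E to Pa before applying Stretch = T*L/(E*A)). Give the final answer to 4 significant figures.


A = 1.2980 * 0.01 = 0.01298 m^2
Stretch = 74.5180*1000 * 1502.5020 / (12507.5340e6 * 0.01298) * 1000
Stretch = 689.7 mm


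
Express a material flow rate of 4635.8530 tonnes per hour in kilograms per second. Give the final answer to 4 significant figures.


m_dot = 4635.8530 * 1000 / 3600
m_dot = 1288 kg/s


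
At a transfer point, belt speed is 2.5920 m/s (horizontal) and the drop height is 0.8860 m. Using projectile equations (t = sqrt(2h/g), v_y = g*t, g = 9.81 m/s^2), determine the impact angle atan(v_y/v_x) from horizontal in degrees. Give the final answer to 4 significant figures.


t = sqrt(2*0.8860/9.81) = 0.425008 s
v_y = 9.81 * 0.425008 = 4.16933 m/s
angle = atan(4.16933 / 2.5920) = 58.13 deg


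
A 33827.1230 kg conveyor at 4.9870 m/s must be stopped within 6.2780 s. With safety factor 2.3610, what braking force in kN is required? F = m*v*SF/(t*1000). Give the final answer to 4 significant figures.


F = 33827.1230 * 4.9870 / 6.2780 * 2.3610 / 1000
F = 63.44 kN


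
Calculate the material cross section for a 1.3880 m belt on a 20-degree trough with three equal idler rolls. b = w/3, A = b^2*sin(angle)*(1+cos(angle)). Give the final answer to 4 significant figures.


b = 1.3880/3 = 0.462667 m
A = 0.462667^2 * sin(20 deg) * (1 + cos(20 deg))
A = 0.1420 m^2


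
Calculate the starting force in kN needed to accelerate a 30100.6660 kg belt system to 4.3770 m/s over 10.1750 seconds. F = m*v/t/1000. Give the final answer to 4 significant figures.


F = 30100.6660 * 4.3770 / 10.1750 / 1000
F = 12.95 kN


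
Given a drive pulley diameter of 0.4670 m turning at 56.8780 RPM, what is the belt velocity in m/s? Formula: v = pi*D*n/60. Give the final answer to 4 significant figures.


v = pi * 0.4670 * 56.8780 / 60
v = 1.391 m/s


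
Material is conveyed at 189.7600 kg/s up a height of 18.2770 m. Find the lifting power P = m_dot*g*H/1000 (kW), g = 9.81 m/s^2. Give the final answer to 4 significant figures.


P = 189.7600 * 9.81 * 18.2770 / 1000
P = 34.02 kW


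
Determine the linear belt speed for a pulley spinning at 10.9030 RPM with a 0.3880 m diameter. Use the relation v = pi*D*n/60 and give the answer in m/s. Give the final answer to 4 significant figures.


v = pi * 0.3880 * 10.9030 / 60
v = 0.2215 m/s


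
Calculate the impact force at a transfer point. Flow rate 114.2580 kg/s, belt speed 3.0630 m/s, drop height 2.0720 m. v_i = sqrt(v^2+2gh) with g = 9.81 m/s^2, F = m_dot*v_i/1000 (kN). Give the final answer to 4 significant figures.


v_i = sqrt(3.0630^2 + 2*9.81*2.0720) = 7.07351 m/s
F = 114.2580 * 7.07351 / 1000
F = 0.8082 kN


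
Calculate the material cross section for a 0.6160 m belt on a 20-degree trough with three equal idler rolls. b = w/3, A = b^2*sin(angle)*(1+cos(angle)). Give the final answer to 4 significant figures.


b = 0.6160/3 = 0.205333 m
A = 0.205333^2 * sin(20 deg) * (1 + cos(20 deg))
A = 0.02797 m^2


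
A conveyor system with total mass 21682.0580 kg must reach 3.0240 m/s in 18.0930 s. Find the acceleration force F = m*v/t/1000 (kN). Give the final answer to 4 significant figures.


F = 21682.0580 * 3.0240 / 18.0930 / 1000
F = 3.624 kN


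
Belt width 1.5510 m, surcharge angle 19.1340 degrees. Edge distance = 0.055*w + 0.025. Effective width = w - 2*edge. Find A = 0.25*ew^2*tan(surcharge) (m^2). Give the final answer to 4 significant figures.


edge = 0.055*1.5510 + 0.025 = 0.110305 m
ew = 1.5510 - 2*0.110305 = 1.33039 m
A = 0.25 * 1.33039^2 * tan(19.1340 deg)
A = 0.1535 m^2


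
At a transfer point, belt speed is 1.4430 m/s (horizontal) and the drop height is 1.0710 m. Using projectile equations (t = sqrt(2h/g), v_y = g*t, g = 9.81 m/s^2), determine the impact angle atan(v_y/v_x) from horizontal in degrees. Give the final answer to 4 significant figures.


t = sqrt(2*1.0710/9.81) = 0.467278 s
v_y = 9.81 * 0.467278 = 4.584 m/s
angle = atan(4.584 / 1.4430) = 72.53 deg


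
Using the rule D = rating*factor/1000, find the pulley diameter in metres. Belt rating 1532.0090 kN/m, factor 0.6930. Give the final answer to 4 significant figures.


D = 1532.0090 * 0.6930 / 1000
D = 1.062 m


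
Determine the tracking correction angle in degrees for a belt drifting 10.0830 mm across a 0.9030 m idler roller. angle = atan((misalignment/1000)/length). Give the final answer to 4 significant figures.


misalign_m = 10.0830 / 1000 = 0.010083 m
angle = atan(0.010083 / 0.9030)
angle = 0.6397 deg


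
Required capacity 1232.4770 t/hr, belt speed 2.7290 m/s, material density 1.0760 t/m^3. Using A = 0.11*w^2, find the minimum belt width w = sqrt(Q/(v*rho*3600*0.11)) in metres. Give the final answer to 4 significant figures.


A_req = 1232.4770 / (2.7290 * 1.0760 * 3600) = 0.11659 m^2
w = sqrt(0.11659 / 0.11)
w = 1.030 m


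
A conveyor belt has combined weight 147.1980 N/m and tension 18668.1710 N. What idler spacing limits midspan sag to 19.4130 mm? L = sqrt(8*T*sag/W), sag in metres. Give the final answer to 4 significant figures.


sag = 19.4130/1000 = 0.019413 m
L = sqrt(8 * 18668.1710 * 0.019413 / 147.1980)
L = 4.438 m
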